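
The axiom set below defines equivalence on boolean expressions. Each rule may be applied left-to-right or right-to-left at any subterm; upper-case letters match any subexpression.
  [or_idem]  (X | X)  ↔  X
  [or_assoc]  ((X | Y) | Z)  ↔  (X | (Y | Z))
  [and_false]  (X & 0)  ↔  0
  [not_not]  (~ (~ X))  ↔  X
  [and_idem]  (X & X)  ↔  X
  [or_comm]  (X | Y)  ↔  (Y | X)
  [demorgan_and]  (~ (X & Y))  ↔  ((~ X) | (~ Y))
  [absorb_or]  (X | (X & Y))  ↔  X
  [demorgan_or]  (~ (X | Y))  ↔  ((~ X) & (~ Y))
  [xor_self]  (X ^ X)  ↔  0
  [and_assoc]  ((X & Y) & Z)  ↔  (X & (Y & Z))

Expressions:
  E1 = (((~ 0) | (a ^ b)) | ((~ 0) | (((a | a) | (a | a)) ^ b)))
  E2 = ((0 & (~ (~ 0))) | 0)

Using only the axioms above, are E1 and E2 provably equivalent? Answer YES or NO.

NO

The axioms are sound identities: if E1 ↔* E2 then E1 and E2 evaluate identically under any assignment.
Under a=0, b=0: E1 evaluates to 1, E2 to 0. Distinct ⇒ no rewrite sequence connects them.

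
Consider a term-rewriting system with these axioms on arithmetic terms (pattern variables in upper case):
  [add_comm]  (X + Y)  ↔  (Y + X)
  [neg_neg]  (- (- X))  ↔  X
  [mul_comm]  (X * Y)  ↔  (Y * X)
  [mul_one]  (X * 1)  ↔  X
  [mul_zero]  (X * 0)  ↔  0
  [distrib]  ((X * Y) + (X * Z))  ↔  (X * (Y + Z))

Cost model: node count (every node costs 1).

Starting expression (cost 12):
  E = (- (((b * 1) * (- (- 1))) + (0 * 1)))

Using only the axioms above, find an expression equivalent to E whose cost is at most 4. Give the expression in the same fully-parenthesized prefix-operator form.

(1) (- (- 1))  =[neg_neg →]=  1    ⊢ (- (((b * 1) * 1) + (0 * 1)))
(2) ((b * 1) * 1)  =[mul_one →]=  (b * 1)    ⊢ (- ((b * 1) + (0 * 1)))
(3) ((b * 1) + (0 * 1))  =[add_comm →]=  ((0 * 1) + (b * 1))    ⊢ (- ((0 * 1) + (b * 1)))
(4) (b * 1)  =[mul_one →]=  b    ⊢ (- ((0 * 1) + b))
(5) (0 * 1)  =[mul_one →]=  0    ⊢ cost 4, within 4

(- (0 + b))   [cost 4]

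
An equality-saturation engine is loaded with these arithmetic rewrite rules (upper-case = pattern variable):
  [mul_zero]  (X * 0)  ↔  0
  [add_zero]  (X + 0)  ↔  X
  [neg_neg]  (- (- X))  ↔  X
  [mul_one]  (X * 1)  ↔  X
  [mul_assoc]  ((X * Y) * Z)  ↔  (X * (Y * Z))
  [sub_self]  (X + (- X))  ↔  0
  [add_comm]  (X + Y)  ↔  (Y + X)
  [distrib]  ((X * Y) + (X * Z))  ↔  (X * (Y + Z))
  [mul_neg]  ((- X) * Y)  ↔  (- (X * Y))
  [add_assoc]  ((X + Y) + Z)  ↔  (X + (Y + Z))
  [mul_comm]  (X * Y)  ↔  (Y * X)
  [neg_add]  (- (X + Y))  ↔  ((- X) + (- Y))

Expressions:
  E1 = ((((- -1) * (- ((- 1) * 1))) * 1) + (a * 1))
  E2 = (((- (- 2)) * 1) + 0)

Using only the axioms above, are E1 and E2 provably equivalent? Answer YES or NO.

The axioms are sound identities: if E1 ↔* E2 then E1 and E2 evaluate identically under any assignment.
Under a=0: E1 evaluates to 1, E2 to 2. Distinct ⇒ no rewrite sequence connects them.

NO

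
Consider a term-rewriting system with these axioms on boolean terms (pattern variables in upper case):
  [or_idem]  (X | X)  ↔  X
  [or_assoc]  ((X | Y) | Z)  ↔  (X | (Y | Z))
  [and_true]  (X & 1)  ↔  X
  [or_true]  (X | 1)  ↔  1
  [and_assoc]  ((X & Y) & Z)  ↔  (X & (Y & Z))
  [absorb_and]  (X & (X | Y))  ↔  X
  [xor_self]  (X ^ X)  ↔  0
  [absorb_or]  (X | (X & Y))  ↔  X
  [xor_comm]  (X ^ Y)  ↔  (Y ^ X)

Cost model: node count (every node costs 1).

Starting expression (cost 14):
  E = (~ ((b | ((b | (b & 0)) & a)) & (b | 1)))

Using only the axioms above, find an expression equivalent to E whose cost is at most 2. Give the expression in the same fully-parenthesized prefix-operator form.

(~ b)   [cost 2]

(1) (b | (b & 0))  =[absorb_or →]=  b    ⊢ (~ ((b | (b & a)) & (b | 1)))
(2) (b | (b & a))  =[absorb_or →]=  b    ⊢ (~ (b & (b | 1)))
(3) (b & (b | 1))  =[absorb_and →]=  b    ⊢ cost 2, within 2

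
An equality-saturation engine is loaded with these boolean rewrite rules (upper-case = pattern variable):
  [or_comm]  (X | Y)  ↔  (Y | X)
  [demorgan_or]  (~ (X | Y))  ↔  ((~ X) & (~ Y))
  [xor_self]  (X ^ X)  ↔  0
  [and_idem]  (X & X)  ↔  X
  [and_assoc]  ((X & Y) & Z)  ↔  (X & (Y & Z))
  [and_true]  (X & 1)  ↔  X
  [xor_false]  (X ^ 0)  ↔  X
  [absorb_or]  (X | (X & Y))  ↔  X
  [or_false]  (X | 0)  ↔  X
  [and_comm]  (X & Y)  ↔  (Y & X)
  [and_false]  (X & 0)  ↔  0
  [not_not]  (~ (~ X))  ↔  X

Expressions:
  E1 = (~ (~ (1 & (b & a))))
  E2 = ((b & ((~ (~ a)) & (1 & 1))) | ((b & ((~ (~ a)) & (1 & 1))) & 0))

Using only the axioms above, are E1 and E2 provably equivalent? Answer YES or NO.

1. [not_not →] (~ (~ (1 & (b & a))))  →  (1 & (b & a))
2. [and_comm →] (1 & (b & a))  →  ((b & a) & 1)
3. [and_true →] ((b & a) & 1)  →  (b & a)
4. [and_true ←] a  →  (a & 1);  E1 = (b & (a & 1))
5. [not_not ←] a  →  (~ (~ a));  E1 = (b & ((~ (~ a)) & 1))
6. [and_true ←] 1  →  (1 & 1);  E1 = (b & ((~ (~ a)) & (1 & 1)))
7. [absorb_or ←] (b & ((~ (~ a)) & (1 & 1)))  →  ((b & ((~ (~ a)) & (1 & 1))) | ((b & ((~ (~ a)) & (1 & 1))) & 0));  this is E2

YES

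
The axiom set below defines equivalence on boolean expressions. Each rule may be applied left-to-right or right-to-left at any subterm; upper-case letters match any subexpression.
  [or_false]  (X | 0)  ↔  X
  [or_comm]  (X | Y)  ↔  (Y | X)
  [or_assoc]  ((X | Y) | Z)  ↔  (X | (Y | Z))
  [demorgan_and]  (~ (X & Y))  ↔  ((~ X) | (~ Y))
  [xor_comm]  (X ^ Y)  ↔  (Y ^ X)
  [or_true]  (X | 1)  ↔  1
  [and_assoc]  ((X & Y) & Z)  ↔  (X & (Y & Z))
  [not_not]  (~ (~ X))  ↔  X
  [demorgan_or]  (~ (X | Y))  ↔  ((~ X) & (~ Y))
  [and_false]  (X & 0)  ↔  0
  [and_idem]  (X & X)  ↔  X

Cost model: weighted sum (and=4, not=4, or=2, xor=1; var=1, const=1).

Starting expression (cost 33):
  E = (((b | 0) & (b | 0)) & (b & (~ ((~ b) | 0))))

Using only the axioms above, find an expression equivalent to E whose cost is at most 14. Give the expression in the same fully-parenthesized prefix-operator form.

step 1: and_idem (→) rewrites ((b | 0) & (b | 0)) into (b | 0), now ((b | 0) & (b & (~ ((~ b) | 0))))
step 2: or_false (→) rewrites ((~ b) | 0) into (~ b), now ((b | 0) & (b & (~ (~ b))))
step 3: not_not (→) rewrites (~ (~ b)) into b, reaching cost 14 (bound 14)

((b | 0) & (b & b))   [cost 14]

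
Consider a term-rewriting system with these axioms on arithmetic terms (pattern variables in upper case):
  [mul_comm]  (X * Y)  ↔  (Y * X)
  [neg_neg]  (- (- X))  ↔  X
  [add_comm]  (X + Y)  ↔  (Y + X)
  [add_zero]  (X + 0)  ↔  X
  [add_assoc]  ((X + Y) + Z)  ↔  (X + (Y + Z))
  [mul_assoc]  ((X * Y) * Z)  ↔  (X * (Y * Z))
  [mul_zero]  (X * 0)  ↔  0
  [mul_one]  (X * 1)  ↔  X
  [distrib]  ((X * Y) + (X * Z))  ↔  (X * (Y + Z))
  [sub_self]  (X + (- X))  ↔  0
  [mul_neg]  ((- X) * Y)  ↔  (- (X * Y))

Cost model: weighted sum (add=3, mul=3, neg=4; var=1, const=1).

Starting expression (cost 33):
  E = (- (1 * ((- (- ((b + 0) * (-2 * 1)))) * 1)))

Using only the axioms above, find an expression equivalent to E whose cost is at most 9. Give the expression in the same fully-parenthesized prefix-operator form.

(- (b * -2))   [cost 9]

1. [neg_neg →] (- (- ((b + 0) * (-2 * 1))))  →  ((b + 0) * (-2 * 1));  E = (- (1 * (((b + 0) * (-2 * 1)) * 1)))
2. [mul_one →] (-2 * 1)  →  -2;  E = (- (1 * (((b + 0) * -2) * 1)))
3. [mul_one →] (((b + 0) * -2) * 1)  →  ((b + 0) * -2);  E = (- (1 * ((b + 0) * -2)))
4. [add_zero →] (b + 0)  →  b;  E = (- (1 * (b * -2)))
5. [mul_comm →] (1 * (b * -2))  →  ((b * -2) * 1);  E = (- ((b * -2) * 1))
6. [mul_one →] ((b * -2) * 1)  →  (b * -2);  cost 9 ≤ 9, done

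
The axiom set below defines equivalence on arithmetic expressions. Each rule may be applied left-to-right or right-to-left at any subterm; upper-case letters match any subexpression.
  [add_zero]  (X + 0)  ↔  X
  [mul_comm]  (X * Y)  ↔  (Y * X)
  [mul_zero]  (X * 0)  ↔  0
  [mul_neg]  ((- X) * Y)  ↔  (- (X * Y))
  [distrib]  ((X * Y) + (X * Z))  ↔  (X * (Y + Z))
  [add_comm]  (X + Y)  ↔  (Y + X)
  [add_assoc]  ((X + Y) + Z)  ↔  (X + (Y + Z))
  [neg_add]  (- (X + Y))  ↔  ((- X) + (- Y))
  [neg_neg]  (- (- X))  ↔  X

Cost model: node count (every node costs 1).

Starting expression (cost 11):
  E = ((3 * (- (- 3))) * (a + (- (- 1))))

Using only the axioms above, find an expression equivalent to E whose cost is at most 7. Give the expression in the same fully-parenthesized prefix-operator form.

((3 * 3) * (a + 1))   [cost 7]

(1) (3 * (- (- 3)))  =[mul_comm →]=  ((- (- 3)) * 3)    ⊢ (((- (- 3)) * 3) * (a + (- (- 1))))
(2) (- (- 3))  =[neg_neg →]=  3    ⊢ ((3 * 3) * (a + (- (- 1))))
(3) (- (- 1))  =[neg_neg →]=  1    ⊢ cost 7, within 7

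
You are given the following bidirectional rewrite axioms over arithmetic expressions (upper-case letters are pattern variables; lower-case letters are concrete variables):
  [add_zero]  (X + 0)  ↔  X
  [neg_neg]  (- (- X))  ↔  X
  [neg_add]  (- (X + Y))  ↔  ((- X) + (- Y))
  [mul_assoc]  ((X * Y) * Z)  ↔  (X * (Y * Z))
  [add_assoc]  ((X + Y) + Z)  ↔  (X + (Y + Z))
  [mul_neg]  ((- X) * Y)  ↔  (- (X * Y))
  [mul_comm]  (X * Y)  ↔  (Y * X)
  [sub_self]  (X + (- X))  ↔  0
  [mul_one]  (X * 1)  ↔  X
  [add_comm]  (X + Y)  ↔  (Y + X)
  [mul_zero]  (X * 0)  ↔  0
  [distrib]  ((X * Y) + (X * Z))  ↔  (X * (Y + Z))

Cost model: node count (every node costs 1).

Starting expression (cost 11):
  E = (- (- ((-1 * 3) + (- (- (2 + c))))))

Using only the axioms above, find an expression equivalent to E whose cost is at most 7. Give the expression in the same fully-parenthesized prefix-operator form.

step 1: neg_neg (→) rewrites (- (- (2 + c))) into (2 + c), now (- (- ((-1 * 3) + (2 + c))))
step 2: neg_neg (→) rewrites (- (- ((-1 * 3) + (2 + c)))) into ((-1 * 3) + (2 + c)), reaching cost 7 (bound 7)

((-1 * 3) + (2 + c))   [cost 7]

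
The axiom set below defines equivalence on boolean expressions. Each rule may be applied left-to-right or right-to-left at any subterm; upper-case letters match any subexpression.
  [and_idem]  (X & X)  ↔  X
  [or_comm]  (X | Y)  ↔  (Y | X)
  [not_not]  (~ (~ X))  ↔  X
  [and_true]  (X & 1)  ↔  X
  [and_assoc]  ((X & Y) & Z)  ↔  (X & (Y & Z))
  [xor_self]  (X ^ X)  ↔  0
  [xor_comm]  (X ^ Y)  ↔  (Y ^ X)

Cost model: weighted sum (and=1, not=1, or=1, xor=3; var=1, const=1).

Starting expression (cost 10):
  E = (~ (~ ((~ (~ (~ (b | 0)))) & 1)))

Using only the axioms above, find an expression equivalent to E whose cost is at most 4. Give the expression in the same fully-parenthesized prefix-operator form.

1. [and_true →] ((~ (~ (~ (b | 0)))) & 1)  →  (~ (~ (~ (b | 0))));  E = (~ (~ (~ (~ (~ (b | 0))))))
2. [not_not →] (~ (~ (~ (~ (b | 0)))))  →  (~ (~ (b | 0)));  E = (~ (~ (~ (b | 0))))
3. [not_not →] (~ (~ (b | 0)))  →  (b | 0);  cost 4 ≤ 4, done

(~ (b | 0))   [cost 4]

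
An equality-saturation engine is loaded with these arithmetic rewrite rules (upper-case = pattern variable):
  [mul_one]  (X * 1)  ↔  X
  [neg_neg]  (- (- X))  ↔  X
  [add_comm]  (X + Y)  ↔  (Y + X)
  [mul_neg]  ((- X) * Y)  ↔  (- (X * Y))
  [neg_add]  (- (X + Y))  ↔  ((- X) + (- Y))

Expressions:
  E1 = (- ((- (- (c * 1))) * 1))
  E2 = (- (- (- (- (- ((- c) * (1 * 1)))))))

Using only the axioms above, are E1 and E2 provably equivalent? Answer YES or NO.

The axioms are sound identities: if E1 ↔* E2 then E1 and E2 evaluate identically under any assignment.
Under c=1: E1 evaluates to -1, E2 to 1. Distinct ⇒ no rewrite sequence connects them.

NO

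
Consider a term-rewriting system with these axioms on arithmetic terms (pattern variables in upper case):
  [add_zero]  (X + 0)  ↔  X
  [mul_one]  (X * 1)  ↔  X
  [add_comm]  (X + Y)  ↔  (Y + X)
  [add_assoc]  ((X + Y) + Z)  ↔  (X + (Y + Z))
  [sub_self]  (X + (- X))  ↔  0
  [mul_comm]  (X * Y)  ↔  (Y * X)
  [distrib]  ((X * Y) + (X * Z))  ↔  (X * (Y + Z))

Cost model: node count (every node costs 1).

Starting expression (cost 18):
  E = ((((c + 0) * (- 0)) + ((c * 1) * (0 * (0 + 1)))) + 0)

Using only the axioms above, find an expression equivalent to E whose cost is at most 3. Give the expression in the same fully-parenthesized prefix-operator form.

(1) ((((c + 0) * (- 0)) + ((c * 1) * (0 * (0 + 1)))) + 0)  =[add_zero →]=  (((c + 0) * (- 0)) + ((c * 1) * (0 * (0 + 1))))
(2) (c * 1)  =[mul_one →]=  c    ⊢ (((c + 0) * (- 0)) + (c * (0 * (0 + 1))))
(3) (0 + 1)  =[add_comm →]=  (1 + 0)    ⊢ (((c + 0) * (- 0)) + (c * (0 * (1 + 0))))
(4) (((c + 0) * (- 0)) + (c * (0 * (1 + 0))))  =[add_comm →]=  ((c * (0 * (1 + 0))) + ((c + 0) * (- 0)))
(5) (c + 0)  =[add_zero →]=  c    ⊢ ((c * (0 * (1 + 0))) + (c * (- 0)))
(6) ((c * (0 * (1 + 0))) + (c * (- 0)))  =[add_comm →]=  ((c * (- 0)) + (c * (0 * (1 + 0))))
(7) (1 + 0)  =[add_zero →]=  1    ⊢ ((c * (- 0)) + (c * (0 * 1)))
(8) ((c * (- 0)) + (c * (0 * 1)))  =[distrib →]=  (c * ((- 0) + (0 * 1)))
(9) (0 * 1)  =[mul_one →]=  0    ⊢ (c * ((- 0) + 0))
(10) ((- 0) + 0)  =[add_comm →]=  (0 + (- 0))    ⊢ (c * (0 + (- 0)))
(11) (0 + (- 0))  =[sub_self →]=  0    ⊢ cost 3, within 3

(c * 0)   [cost 3]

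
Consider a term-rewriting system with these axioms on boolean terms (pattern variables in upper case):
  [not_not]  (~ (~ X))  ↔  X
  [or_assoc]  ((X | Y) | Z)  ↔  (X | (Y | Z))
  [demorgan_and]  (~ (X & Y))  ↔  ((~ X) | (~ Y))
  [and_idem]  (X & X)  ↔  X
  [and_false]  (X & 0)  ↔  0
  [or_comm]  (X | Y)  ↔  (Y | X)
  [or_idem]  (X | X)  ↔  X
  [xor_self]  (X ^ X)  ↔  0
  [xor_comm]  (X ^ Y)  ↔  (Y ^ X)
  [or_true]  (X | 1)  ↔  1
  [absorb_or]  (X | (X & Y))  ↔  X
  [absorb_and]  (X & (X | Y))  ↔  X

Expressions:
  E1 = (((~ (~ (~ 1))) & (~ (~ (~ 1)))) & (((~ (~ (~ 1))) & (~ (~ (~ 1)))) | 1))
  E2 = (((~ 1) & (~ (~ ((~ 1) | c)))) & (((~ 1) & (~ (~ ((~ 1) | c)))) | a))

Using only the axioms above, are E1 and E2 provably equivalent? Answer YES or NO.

YES

(1) (((~ (~ (~ 1))) & (~ (~ (~ 1)))) & (((~ (~ (~ 1))) & (~ (~ (~ 1)))) | 1))  =[absorb_and →]=  ((~ (~ (~ 1))) & (~ (~ (~ 1))))
(2) ((~ (~ (~ 1))) & (~ (~ (~ 1))))  =[and_idem →]=  (~ (~ (~ 1)))
(3) (~ (~ (~ 1)))  =[not_not →]=  (~ 1)
(4) (~ 1)  =[absorb_and ←]=  ((~ 1) & ((~ 1) | c))
(5) ((~ 1) | c)  =[not_not ←]=  (~ (~ ((~ 1) | c)))    ⊢ ((~ 1) & (~ (~ ((~ 1) | c))))
(6) ((~ 1) & (~ (~ ((~ 1) | c))))  =[absorb_and ←]=  (((~ 1) & (~ (~ ((~ 1) | c)))) & (((~ 1) & (~ (~ ((~ 1) | c)))) | a))    ⊢ E2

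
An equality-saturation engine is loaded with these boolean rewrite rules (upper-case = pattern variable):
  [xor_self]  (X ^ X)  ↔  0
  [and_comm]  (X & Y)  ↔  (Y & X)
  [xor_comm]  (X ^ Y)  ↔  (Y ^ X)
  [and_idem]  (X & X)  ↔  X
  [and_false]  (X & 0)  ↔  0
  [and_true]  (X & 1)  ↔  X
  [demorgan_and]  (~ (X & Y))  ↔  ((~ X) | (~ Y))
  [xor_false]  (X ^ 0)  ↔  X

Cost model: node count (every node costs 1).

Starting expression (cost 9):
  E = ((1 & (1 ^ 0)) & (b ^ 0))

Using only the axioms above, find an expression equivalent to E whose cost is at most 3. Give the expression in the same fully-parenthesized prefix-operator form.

1. [xor_false →] (1 ^ 0)  →  1;  E = ((1 & 1) & (b ^ 0))
2. [and_idem →] (1 & 1)  →  1;  E = (1 & (b ^ 0))
3. [xor_false →] (b ^ 0)  →  b;  cost 3 ≤ 3, done

(1 & b)   [cost 3]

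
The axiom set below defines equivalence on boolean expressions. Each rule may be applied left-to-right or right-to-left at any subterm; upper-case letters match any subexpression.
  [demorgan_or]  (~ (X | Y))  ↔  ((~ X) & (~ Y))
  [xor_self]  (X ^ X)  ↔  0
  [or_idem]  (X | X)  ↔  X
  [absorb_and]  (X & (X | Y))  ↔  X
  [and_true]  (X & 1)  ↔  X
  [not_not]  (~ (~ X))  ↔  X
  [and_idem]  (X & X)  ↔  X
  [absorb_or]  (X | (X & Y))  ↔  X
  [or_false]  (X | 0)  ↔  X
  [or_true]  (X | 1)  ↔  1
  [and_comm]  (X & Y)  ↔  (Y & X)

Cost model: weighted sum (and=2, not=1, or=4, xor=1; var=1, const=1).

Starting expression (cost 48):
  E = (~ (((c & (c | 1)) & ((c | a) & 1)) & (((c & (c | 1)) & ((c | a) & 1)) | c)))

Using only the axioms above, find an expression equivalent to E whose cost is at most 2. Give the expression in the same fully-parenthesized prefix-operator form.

(~ c)   [cost 2]

step 1: absorb_and (→) rewrites (((c & (c | 1)) & ((c | a) & 1)) & (((c & (c | 1)) & ((c | a) & 1)) | c)) into ((c & (c | 1)) & ((c | a) & 1)), now (~ ((c & (c | 1)) & ((c | a) & 1)))
step 2: and_true (→) rewrites ((c | a) & 1) into (c | a), now (~ ((c & (c | 1)) & (c | a)))
step 3: absorb_and (→) rewrites (c & (c | 1)) into c, now (~ (c & (c | a)))
step 4: absorb_and (→) rewrites (c & (c | a)) into c, reaching cost 2 (bound 2)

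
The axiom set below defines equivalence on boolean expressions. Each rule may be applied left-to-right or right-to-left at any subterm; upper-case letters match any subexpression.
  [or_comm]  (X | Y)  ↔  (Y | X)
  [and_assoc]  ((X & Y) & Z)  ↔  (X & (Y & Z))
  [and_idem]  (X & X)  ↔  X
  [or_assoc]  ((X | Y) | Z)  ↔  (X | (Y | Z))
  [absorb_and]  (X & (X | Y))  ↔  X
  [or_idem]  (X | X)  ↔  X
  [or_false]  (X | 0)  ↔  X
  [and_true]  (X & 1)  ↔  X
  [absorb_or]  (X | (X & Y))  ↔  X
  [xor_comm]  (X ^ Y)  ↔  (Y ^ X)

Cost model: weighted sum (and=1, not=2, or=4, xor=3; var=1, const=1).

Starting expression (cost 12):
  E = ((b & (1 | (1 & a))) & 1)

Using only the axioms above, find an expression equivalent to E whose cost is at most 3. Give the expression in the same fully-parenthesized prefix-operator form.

step 1: absorb_or (→) rewrites (1 | (1 & a)) into 1, now ((b & 1) & 1)
step 2: and_assoc (→) rewrites ((b & 1) & 1) into (b & (1 & 1))
step 3: and_idem (→) rewrites (1 & 1) into 1, reaching cost 3 (bound 3)

(b & 1)   [cost 3]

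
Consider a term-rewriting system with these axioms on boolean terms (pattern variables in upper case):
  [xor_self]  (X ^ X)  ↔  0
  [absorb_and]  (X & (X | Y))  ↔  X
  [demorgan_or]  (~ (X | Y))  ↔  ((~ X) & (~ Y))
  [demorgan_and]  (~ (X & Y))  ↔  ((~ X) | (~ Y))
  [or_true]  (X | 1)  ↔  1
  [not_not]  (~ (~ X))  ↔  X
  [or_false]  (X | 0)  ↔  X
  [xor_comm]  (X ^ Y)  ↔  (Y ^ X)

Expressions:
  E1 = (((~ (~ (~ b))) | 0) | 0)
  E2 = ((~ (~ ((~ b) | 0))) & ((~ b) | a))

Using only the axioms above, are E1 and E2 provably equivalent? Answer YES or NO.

YES

1. [or_false →] ((~ (~ (~ b))) | 0)  →  (~ (~ (~ b)));  E1 = ((~ (~ (~ b))) | 0)
2. [or_false →] ((~ (~ (~ b))) | 0)  →  (~ (~ (~ b)))
3. [not_not →] (~ (~ (~ b)))  →  (~ b)
4. [absorb_and ←] (~ b)  →  ((~ b) & ((~ b) | a))
5. [or_false ←] (~ b)  →  ((~ b) | 0);  E1 = (((~ b) | 0) & ((~ b) | a))
6. [not_not ←] ((~ b) | 0)  →  (~ (~ ((~ b) | 0)));  this is E2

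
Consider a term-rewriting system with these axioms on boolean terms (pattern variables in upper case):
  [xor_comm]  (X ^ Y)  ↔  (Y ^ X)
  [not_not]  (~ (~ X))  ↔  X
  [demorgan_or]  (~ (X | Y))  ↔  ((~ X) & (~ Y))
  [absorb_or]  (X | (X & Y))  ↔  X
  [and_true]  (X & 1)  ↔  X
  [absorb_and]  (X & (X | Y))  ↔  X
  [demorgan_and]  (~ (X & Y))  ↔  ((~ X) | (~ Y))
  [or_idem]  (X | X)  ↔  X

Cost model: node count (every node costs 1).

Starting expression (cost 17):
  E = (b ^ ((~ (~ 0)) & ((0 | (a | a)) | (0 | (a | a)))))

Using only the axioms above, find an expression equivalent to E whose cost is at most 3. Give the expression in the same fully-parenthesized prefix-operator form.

(b ^ 0)   [cost 3]

step 1: or_idem (→) rewrites ((0 | (a | a)) | (0 | (a | a))) into (0 | (a | a)), now (b ^ ((~ (~ 0)) & (0 | (a | a))))
step 2: or_idem (→) rewrites (a | a) into a, now (b ^ ((~ (~ 0)) & (0 | a)))
step 3: not_not (→) rewrites (~ (~ 0)) into 0, now (b ^ (0 & (0 | a)))
step 4: absorb_and (→) rewrites (0 & (0 | a)) into 0, reaching cost 3 (bound 3)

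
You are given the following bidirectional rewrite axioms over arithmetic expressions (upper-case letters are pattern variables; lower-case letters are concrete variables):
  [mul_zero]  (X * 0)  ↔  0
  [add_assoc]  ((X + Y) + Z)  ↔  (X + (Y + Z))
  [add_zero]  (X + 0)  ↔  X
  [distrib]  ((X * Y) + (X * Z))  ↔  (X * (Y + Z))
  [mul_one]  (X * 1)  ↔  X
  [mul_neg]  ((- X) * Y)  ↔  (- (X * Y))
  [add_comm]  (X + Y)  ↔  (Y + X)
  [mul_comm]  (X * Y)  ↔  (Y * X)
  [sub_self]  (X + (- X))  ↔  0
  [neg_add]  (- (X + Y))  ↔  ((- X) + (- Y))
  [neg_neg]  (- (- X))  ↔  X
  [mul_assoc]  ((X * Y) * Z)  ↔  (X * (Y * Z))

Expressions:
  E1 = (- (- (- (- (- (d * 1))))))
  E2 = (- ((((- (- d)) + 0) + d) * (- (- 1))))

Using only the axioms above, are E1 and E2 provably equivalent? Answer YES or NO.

The axioms are sound identities: if E1 ↔* E2 then E1 and E2 evaluate identically under any assignment.
Under d=1: E1 evaluates to -1, E2 to -2. Distinct ⇒ no rewrite sequence connects them.

NO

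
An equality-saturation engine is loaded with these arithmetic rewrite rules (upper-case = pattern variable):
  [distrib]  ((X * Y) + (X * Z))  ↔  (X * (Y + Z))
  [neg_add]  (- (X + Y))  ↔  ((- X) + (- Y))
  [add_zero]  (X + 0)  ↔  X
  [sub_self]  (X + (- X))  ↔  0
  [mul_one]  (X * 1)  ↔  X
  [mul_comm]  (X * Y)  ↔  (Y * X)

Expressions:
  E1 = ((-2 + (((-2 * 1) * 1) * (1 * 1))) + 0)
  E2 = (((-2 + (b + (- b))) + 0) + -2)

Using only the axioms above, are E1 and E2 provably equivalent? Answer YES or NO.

YES

step 1: add_zero (→) rewrites ((-2 + (((-2 * 1) * 1) * (1 * 1))) + 0) into (-2 + (((-2 * 1) * 1) * (1 * 1)))
step 2: mul_one (→) rewrites (1 * 1) into 1, now (-2 + (((-2 * 1) * 1) * 1))
step 3: mul_one (→) rewrites (((-2 * 1) * 1) * 1) into ((-2 * 1) * 1), now (-2 + ((-2 * 1) * 1))
step 4: mul_one (→) rewrites (-2 * 1) into -2, now (-2 + (-2 * 1))
step 5: mul_one (→) rewrites (-2 * 1) into -2, now (-2 + -2)
step 6: add_zero (←) rewrites -2 into (-2 + 0), now ((-2 + 0) + -2)
step 7: sub_self (←) rewrites 0 into (b + (- b)), now ((-2 + (b + (- b))) + -2)
step 8: add_zero (←) rewrites (-2 + (b + (- b))) into ((-2 + (b + (- b))) + 0), which is E2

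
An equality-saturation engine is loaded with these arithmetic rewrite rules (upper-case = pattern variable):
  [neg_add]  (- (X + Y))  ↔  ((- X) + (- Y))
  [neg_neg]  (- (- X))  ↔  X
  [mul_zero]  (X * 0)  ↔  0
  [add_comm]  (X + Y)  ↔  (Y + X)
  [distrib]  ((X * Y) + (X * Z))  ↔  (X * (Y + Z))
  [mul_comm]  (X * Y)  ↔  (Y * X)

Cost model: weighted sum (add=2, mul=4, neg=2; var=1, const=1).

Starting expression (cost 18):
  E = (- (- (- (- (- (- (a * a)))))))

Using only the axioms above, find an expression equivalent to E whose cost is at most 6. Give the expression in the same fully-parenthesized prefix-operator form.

(a * a)   [cost 6]

step 1: neg_neg (→) rewrites (- (- (a * a))) into (a * a), now (- (- (- (- (a * a)))))
step 2: neg_neg (→) rewrites (- (- (- (- (a * a))))) into (- (- (a * a)))
step 3: neg_neg (→) rewrites (- (- (a * a))) into (a * a), reaching cost 6 (bound 6)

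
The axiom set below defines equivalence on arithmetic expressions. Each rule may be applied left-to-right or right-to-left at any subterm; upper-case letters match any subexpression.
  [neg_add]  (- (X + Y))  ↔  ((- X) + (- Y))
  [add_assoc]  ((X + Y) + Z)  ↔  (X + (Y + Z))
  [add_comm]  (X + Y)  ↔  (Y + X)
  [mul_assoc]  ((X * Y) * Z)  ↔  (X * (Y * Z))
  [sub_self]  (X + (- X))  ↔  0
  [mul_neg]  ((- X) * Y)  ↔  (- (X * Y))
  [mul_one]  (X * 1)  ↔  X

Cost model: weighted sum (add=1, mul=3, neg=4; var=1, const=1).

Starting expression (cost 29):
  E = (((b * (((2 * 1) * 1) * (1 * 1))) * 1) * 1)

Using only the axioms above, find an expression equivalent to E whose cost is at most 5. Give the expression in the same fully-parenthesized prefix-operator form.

step 1: mul_one (→) rewrites (2 * 1) into 2, now (((b * ((2 * 1) * (1 * 1))) * 1) * 1)
step 2: mul_one (→) rewrites (1 * 1) into 1, now (((b * ((2 * 1) * 1)) * 1) * 1)
step 3: mul_one (→) rewrites (((b * ((2 * 1) * 1)) * 1) * 1) into ((b * ((2 * 1) * 1)) * 1)
step 4: mul_one (→) rewrites ((b * ((2 * 1) * 1)) * 1) into (b * ((2 * 1) * 1))
step 5: mul_one (→) rewrites ((2 * 1) * 1) into (2 * 1), now (b * (2 * 1))
step 6: mul_one (→) rewrites (2 * 1) into 2, reaching cost 5 (bound 5)

(b * 2)   [cost 5]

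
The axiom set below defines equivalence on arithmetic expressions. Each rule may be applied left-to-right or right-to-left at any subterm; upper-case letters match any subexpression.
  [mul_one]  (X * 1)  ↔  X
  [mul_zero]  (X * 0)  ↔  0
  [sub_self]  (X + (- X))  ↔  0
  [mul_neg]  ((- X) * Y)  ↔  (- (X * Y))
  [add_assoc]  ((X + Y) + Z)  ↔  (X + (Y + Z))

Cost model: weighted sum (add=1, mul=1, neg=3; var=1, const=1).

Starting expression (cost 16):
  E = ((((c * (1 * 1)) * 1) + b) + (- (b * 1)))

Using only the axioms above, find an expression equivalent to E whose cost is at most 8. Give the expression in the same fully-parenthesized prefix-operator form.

((c + b) + (- b))   [cost 8]

(1) (1 * 1)  =[mul_one →]=  1    ⊢ ((((c * 1) * 1) + b) + (- (b * 1)))
(2) ((c * 1) * 1)  =[mul_one →]=  (c * 1)    ⊢ (((c * 1) + b) + (- (b * 1)))
(3) (b * 1)  =[mul_one →]=  b    ⊢ (((c * 1) + b) + (- b))
(4) (c * 1)  =[mul_one →]=  c    ⊢ cost 8, within 8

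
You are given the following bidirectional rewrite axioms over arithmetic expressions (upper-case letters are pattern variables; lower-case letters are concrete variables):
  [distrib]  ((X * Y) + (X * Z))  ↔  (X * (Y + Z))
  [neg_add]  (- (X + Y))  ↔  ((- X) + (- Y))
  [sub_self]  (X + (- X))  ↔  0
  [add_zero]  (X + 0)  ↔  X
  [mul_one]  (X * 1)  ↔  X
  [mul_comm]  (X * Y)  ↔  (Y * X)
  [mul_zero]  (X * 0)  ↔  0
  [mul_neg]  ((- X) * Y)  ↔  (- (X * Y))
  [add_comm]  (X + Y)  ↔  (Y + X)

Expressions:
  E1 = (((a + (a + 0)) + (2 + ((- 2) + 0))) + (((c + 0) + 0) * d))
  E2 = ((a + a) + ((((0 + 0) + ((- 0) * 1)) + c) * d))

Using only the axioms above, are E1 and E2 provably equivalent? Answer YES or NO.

YES

(1) ((- 2) + 0)  =[add_zero →]=  (- 2)    ⊢ (((a + (a + 0)) + (2 + (- 2))) + (((c + 0) + 0) * d))
(2) (2 + (- 2))  =[sub_self →]=  0    ⊢ (((a + (a + 0)) + 0) + (((c + 0) + 0) * d))
(3) (c + 0)  =[add_zero →]=  c    ⊢ (((a + (a + 0)) + 0) + ((c + 0) * d))
(4) (c + 0)  =[add_zero →]=  c    ⊢ (((a + (a + 0)) + 0) + (c * d))
(5) (a + 0)  =[add_zero →]=  a    ⊢ (((a + a) + 0) + (c * d))
(6) (c * d)  =[mul_comm →]=  (d * c)    ⊢ (((a + a) + 0) + (d * c))
(7) ((a + a) + 0)  =[add_zero →]=  (a + a)    ⊢ ((a + a) + (d * c))
(8) c  =[add_zero ←]=  (c + 0)    ⊢ ((a + a) + (d * (c + 0)))
(9) 0  =[sub_self ←]=  (0 + (- 0))    ⊢ ((a + a) + (d * (c + (0 + (- 0)))))
(10) (c + (0 + (- 0)))  =[add_comm →]=  ((0 + (- 0)) + c)    ⊢ ((a + a) + (d * ((0 + (- 0)) + c)))
(11) (d * ((0 + (- 0)) + c))  =[mul_comm →]=  (((0 + (- 0)) + c) * d)    ⊢ ((a + a) + (((0 + (- 0)) + c) * d))
(12) 0  =[add_zero ←]=  (0 + 0)    ⊢ ((a + a) + ((((0 + 0) + (- 0)) + c) * d))
(13) (- 0)  =[mul_one ←]=  ((- 0) * 1)    ⊢ E2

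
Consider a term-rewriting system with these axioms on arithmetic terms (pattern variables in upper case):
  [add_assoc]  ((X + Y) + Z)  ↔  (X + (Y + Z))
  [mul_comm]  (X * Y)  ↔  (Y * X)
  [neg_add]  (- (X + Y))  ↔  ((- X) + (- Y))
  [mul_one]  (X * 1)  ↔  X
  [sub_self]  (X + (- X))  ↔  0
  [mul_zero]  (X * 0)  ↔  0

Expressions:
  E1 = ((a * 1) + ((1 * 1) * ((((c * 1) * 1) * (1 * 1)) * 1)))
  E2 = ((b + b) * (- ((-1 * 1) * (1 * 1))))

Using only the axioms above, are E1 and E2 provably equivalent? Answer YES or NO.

Every axiom is a valid identity, so a rewrite proof would force E1 and E2 to agree under every assignment.
At a=0, b=0, c=1: E1 = 1 but E2 = 0; they differ, so no derivation exists.

NO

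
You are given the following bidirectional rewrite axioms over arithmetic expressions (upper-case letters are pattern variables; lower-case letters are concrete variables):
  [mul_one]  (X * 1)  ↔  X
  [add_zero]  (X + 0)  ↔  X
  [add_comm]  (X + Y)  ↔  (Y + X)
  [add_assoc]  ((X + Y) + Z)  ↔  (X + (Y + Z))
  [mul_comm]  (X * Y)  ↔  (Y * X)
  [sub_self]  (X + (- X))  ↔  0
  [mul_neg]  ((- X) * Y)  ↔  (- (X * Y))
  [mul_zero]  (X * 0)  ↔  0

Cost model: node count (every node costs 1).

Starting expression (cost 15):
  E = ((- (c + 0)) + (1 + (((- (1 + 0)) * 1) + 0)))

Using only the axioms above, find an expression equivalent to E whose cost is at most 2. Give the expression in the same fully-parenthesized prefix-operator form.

(- c)   [cost 2]

(1) ((- (1 + 0)) * 1)  =[mul_one →]=  (- (1 + 0))    ⊢ ((- (c + 0)) + (1 + ((- (1 + 0)) + 0)))
(2) (1 + 0)  =[add_zero →]=  1    ⊢ ((- (c + 0)) + (1 + ((- 1) + 0)))
(3) ((- 1) + 0)  =[add_zero →]=  (- 1)    ⊢ ((- (c + 0)) + (1 + (- 1)))
(4) (c + 0)  =[add_zero →]=  c    ⊢ ((- c) + (1 + (- 1)))
(5) (1 + (- 1))  =[sub_self →]=  0    ⊢ ((- c) + 0)
(6) ((- c) + 0)  =[add_zero →]=  (- c)    ⊢ cost 2, within 2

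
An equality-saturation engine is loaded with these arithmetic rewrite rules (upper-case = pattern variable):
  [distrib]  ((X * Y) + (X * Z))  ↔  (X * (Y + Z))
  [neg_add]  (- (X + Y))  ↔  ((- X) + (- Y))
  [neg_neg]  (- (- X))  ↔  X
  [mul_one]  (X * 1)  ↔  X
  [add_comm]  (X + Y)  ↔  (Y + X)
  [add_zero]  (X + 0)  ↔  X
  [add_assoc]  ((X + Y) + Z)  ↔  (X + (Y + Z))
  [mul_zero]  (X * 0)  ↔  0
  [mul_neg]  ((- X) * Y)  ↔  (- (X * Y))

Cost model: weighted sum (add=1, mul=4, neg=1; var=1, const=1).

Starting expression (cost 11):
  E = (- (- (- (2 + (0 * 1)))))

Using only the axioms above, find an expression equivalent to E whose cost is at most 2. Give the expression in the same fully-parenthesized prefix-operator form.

(- 2)   [cost 2]

(1) (0 * 1)  =[mul_one →]=  0    ⊢ (- (- (- (2 + 0))))
(2) (2 + 0)  =[add_zero →]=  2    ⊢ (- (- (- 2)))
(3) (- (- (- 2)))  =[neg_neg →]=  (- 2)    ⊢ cost 2, within 2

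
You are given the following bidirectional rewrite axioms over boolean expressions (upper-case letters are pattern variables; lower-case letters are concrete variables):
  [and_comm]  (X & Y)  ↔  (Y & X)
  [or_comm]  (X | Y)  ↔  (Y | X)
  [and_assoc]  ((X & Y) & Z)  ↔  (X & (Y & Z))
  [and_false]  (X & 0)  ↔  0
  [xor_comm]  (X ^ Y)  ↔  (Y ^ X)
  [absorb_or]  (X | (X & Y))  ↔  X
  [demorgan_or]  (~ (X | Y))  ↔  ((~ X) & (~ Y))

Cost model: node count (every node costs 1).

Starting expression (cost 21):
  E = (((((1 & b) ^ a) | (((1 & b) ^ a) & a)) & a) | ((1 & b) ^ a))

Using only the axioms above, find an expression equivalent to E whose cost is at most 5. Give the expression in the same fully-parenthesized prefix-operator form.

((1 & b) ^ a)   [cost 5]

(1) (((1 & b) ^ a) | (((1 & b) ^ a) & a))  =[absorb_or →]=  ((1 & b) ^ a)    ⊢ ((((1 & b) ^ a) & a) | ((1 & b) ^ a))
(2) ((((1 & b) ^ a) & a) | ((1 & b) ^ a))  =[or_comm →]=  (((1 & b) ^ a) | (((1 & b) ^ a) & a))
(3) (((1 & b) ^ a) | (((1 & b) ^ a) & a))  =[absorb_or →]=  ((1 & b) ^ a)    ⊢ cost 5, within 5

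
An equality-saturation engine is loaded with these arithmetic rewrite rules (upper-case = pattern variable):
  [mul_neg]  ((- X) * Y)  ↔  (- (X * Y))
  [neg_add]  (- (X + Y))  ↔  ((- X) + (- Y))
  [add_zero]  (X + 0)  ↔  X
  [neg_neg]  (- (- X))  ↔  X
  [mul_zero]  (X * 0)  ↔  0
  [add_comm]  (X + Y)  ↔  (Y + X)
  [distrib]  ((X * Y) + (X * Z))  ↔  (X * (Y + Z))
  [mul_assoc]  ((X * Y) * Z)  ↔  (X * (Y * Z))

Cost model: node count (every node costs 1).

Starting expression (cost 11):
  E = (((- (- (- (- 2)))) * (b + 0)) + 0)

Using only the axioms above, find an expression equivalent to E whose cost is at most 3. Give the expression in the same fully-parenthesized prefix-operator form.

(1) (((- (- (- (- 2)))) * (b + 0)) + 0)  =[add_zero →]=  ((- (- (- (- 2)))) * (b + 0))
(2) (- (- (- 2)))  =[neg_neg →]=  (- 2)    ⊢ ((- (- 2)) * (b + 0))
(3) (b + 0)  =[add_zero →]=  b    ⊢ ((- (- 2)) * b)
(4) (- (- 2))  =[neg_neg →]=  2    ⊢ cost 3, within 3

(2 * b)   [cost 3]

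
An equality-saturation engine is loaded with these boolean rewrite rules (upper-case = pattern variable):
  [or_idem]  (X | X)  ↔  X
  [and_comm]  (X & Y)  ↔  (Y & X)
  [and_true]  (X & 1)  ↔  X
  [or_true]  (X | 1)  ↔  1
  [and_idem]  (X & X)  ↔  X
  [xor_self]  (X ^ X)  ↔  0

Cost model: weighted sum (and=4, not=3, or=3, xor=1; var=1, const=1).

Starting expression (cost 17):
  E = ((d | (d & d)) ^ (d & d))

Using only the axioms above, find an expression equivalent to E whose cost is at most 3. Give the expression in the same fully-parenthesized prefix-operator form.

1. [and_idem →] (d & d)  →  d;  E = ((d | d) ^ (d & d))
2. [or_idem →] (d | d)  →  d;  E = (d ^ (d & d))
3. [and_idem →] (d & d)  →  d;  cost 3 ≤ 3, done

(d ^ d)   [cost 3]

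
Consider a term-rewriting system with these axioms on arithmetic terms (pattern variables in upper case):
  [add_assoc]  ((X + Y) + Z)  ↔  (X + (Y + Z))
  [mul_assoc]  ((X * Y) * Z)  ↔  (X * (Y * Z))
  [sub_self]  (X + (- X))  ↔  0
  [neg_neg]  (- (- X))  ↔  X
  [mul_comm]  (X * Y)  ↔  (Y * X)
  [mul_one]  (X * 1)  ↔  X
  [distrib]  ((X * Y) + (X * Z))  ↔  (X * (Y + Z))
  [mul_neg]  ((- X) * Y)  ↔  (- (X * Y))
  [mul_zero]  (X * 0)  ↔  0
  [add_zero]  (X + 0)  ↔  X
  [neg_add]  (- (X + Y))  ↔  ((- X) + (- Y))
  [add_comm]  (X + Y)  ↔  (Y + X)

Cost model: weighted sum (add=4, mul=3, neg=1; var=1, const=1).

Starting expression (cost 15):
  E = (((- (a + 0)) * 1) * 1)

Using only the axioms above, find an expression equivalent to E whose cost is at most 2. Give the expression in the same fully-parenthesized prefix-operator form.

(- a)   [cost 2]

(1) (a + 0)  =[add_zero →]=  a    ⊢ (((- a) * 1) * 1)
(2) (((- a) * 1) * 1)  =[mul_one →]=  ((- a) * 1)
(3) ((- a) * 1)  =[mul_one →]=  (- a)    ⊢ cost 2, within 2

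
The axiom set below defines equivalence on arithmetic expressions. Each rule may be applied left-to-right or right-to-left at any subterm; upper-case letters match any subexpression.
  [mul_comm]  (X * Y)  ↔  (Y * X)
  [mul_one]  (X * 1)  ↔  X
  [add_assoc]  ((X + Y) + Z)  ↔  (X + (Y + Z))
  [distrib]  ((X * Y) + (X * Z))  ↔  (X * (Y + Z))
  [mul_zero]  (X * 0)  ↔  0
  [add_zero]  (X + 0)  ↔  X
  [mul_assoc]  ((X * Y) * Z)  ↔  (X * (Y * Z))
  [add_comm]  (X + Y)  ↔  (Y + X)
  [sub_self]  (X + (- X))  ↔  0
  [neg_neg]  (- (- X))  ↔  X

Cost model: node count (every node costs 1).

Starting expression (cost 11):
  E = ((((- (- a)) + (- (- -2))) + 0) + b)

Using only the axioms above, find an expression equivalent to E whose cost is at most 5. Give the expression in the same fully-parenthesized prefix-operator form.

((a + -2) + b)   [cost 5]

(1) (- (- -2))  =[neg_neg →]=  -2    ⊢ ((((- (- a)) + -2) + 0) + b)
(2) (((- (- a)) + -2) + 0)  =[add_zero →]=  ((- (- a)) + -2)    ⊢ (((- (- a)) + -2) + b)
(3) (- (- a))  =[neg_neg →]=  a    ⊢ cost 5, within 5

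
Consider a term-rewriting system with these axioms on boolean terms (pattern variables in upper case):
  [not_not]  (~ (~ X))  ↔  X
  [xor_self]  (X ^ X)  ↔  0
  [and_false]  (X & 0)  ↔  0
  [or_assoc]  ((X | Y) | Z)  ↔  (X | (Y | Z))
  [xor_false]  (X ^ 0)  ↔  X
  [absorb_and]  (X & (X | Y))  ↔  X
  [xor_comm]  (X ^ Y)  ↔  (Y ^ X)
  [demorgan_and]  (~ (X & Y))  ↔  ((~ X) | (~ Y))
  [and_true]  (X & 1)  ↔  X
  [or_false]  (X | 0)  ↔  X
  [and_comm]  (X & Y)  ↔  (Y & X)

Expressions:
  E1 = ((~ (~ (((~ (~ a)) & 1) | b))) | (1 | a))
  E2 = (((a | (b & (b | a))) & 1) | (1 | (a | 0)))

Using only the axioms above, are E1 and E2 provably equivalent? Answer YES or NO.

YES

1. [not_not →] (~ (~ a))  →  a;  E1 = ((~ (~ ((a & 1) | b))) | (1 | a))
2. [not_not →] (~ (~ ((a & 1) | b)))  →  ((a & 1) | b);  E1 = (((a & 1) | b) | (1 | a))
3. [and_true →] (a & 1)  →  a;  E1 = ((a | b) | (1 | a))
4. [and_true ←] (a | b)  →  ((a | b) & 1);  E1 = (((a | b) & 1) | (1 | a))
5. [absorb_and ←] b  →  (b & (b | a));  E1 = (((a | (b & (b | a))) & 1) | (1 | a))
6. [or_false ←] a  →  (a | 0);  this is E2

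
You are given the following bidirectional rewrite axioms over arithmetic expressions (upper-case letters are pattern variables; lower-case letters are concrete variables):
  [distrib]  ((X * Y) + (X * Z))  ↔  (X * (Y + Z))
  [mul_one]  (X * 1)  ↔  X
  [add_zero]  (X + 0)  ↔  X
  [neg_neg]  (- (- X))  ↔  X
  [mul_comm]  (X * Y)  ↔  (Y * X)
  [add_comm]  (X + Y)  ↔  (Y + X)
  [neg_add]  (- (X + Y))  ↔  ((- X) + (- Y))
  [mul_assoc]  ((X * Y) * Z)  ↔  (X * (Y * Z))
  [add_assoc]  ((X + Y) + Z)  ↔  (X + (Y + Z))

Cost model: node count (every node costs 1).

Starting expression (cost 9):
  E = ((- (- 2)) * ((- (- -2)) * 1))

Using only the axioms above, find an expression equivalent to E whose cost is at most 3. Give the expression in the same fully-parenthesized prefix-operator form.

step 1: mul_one (→) rewrites ((- (- -2)) * 1) into (- (- -2)), now ((- (- 2)) * (- (- -2)))
step 2: neg_neg (→) rewrites (- (- -2)) into -2, now ((- (- 2)) * -2)
step 3: neg_neg (→) rewrites (- (- 2)) into 2, reaching cost 3 (bound 3)

(2 * -2)   [cost 3]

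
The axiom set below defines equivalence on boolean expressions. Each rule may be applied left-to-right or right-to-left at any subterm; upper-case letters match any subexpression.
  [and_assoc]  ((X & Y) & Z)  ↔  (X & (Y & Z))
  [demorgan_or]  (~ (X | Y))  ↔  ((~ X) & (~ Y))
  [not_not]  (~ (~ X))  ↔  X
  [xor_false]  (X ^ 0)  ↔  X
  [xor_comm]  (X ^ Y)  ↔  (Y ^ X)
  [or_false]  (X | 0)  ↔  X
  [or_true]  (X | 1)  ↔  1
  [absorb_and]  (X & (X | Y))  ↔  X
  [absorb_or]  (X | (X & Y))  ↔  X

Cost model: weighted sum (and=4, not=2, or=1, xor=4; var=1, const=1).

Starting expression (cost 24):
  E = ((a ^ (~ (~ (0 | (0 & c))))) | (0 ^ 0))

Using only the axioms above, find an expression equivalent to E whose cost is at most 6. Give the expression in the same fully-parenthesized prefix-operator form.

(a ^ 0)   [cost 6]

step 1: not_not (→) rewrites (~ (~ (0 | (0 & c)))) into (0 | (0 & c)), now ((a ^ (0 | (0 & c))) | (0 ^ 0))
step 2: xor_false (→) rewrites (0 ^ 0) into 0, now ((a ^ (0 | (0 & c))) | 0)
step 3: or_false (→) rewrites ((a ^ (0 | (0 & c))) | 0) into (a ^ (0 | (0 & c)))
step 4: absorb_or (→) rewrites (0 | (0 & c)) into 0, reaching cost 6 (bound 6)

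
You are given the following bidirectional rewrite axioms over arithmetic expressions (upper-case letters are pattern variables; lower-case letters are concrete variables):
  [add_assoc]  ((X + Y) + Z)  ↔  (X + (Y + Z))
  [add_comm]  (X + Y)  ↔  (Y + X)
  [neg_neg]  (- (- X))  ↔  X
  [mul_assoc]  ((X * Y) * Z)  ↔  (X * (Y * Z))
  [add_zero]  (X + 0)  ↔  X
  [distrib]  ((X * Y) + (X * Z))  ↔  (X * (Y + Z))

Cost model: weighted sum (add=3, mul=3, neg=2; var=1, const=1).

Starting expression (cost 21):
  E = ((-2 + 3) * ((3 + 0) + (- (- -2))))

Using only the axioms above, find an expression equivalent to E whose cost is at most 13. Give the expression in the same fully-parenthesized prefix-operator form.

((-2 + 3) * (-2 + 3))   [cost 13]

(1) (3 + 0)  =[add_zero →]=  3    ⊢ ((-2 + 3) * (3 + (- (- -2))))
(2) (3 + (- (- -2)))  =[add_comm →]=  ((- (- -2)) + 3)    ⊢ ((-2 + 3) * ((- (- -2)) + 3))
(3) (- (- -2))  =[neg_neg →]=  -2    ⊢ cost 13, within 13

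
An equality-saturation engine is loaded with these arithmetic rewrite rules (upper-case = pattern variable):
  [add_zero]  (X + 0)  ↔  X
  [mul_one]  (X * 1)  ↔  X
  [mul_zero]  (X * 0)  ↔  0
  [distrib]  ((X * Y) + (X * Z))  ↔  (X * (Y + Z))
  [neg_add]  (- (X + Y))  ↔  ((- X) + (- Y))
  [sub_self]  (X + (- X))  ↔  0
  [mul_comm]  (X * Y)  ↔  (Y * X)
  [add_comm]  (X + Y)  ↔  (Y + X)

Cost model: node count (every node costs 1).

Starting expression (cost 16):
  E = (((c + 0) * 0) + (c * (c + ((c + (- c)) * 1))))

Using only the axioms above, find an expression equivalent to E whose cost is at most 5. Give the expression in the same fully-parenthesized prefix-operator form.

(1) ((c + (- c)) * 1)  =[mul_one →]=  (c + (- c))    ⊢ (((c + 0) * 0) + (c * (c + (c + (- c)))))
(2) (c + (- c))  =[sub_self →]=  0    ⊢ (((c + 0) * 0) + (c * (c + 0)))
(3) (c + 0)  =[add_zero →]=  c    ⊢ ((c * 0) + (c * (c + 0)))
(4) (c + 0)  =[add_zero →]=  c    ⊢ ((c * 0) + (c * c))
(5) ((c * 0) + (c * c))  =[add_comm →]=  ((c * c) + (c * 0))
(6) (c * 0)  =[mul_zero →]=  0    ⊢ cost 5, within 5

((c * c) + 0)   [cost 5]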